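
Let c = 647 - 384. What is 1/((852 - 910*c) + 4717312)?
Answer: 1/4478834 ≈ 2.2327e-7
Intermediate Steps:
c = 263
1/((852 - 910*c) + 4717312) = 1/((852 - 910*263) + 4717312) = 1/((852 - 239330) + 4717312) = 1/(-238478 + 4717312) = 1/4478834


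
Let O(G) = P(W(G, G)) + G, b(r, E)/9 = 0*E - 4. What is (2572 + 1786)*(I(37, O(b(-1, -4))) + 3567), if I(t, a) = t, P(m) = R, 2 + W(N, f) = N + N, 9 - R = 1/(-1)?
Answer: 15706232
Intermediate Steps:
R = 10 (R = 9 - 1/(-1) = 9 - 1*(-1) = 9 + 1 = 10)
b(r, E) = -36 (b(r, E) = 9*(0*E - 4) = 9*(0 - 4) = 9*(-4) = -36)
W(N, f) = -2 + 2*N (W(N, f) = -2 + (N + N) = -2 + 2*N)
P(m) = 10
O(G) = 10 + G
(2572 + 1786)*(I(37, O(b(-1, -4))) + 3567) = (2572 + 1786)*(37 + 3567) = 4358*3604 = 15706232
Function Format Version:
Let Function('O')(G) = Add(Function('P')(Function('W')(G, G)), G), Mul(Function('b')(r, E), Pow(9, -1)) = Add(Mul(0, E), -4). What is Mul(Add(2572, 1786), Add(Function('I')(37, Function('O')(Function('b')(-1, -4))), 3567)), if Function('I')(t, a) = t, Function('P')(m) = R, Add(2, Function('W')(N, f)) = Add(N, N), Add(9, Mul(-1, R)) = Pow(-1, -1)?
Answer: 15706232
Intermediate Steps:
R = 10 (R = Add(9, Mul(-1, Pow(-1, -1))) = Add(9, Mul(-1, -1)) = Add(9, 1) = 10)
Function('b')(r, E) = -36 (Function('b')(r, E) = Mul(9, Add(Mul(0, E), -4)) = Mul(9, Add(0, -4)) = Mul(9, -4) = -36)
Function('W')(N, f) = Add(-2, Mul(2, N)) (Function('W')(N, f) = Add(-2, Add(N, N)) = Add(-2, Mul(2, N)))
Function('P')(m) = 10
Function('O')(G) = Add(10, G)
Mul(Add(2572, 1786), Add(Function('I')(37, Function('O')(Function('b')(-1, -4))), 3567)) = Mul(Add(2572, 1786), Add(37, 3567)) = Mul(4358, 3604) = 15706232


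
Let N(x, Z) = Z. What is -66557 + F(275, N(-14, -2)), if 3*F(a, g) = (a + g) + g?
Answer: -199400/3 ≈ -66467.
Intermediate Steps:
F(a, g) = a/3 + 2*g/3 (F(a, g) = ((a + g) + g)/3 = (a + 2*g)/3 = a/3 + 2*g/3)
-66557 + F(275, N(-14, -2)) = -66557 + ((1/3)*275 + (2/3)*(-2)) = -66557 + (275/3 - 4/3) = -66557 + 271/3 = -199400/3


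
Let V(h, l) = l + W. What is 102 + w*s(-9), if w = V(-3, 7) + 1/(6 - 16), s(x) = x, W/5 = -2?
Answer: 1299/10 ≈ 129.90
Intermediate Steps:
W = -10 (W = 5*(-2) = -10)
V(h, l) = -10 + l (V(h, l) = l - 10 = -10 + l)
w = -31/10 (w = (-10 + 7) + 1/(6 - 16) = -3 + 1/(-10) = -3 - ⅒ = -31/10 ≈ -3.1000)
102 + w*s(-9) = 102 - 31/10*(-9) = 102 + 279/10 = 1299/10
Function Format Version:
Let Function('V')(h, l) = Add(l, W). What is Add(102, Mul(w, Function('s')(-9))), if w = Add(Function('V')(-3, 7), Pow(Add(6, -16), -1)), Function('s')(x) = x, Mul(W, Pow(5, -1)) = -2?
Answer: Rational(1299, 10) ≈ 129.90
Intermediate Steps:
W = -10 (W = Mul(5, -2) = -10)
Function('V')(h, l) = Add(-10, l) (Function('V')(h, l) = Add(l, -10) = Add(-10, l))
w = Rational(-31, 10) (w = Add(Add(-10, 7), Pow(Add(6, -16), -1)) = Add(-3, Pow(-10, -1)) = Add(-3, Rational(-1, 10)) = Rational(-31, 10) ≈ -3.1000)
Add(102, Mul(w, Function('s')(-9))) = Add(102, Mul(Rational(-31, 10), -9)) = Add(102, Rational(279, 10)) = Rational(1299, 10)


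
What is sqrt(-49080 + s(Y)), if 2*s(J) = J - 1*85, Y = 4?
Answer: I*sqrt(196482)/2 ≈ 221.63*I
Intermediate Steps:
s(J) = -85/2 + J/2 (s(J) = (J - 1*85)/2 = (J - 85)/2 = (-85 + J)/2 = -85/2 + J/2)
sqrt(-49080 + s(Y)) = sqrt(-49080 + (-85/2 + (1/2)*4)) = sqrt(-49080 + (-85/2 + 2)) = sqrt(-49080 - 81/2) = sqrt(-98241/2) = I*sqrt(196482)/2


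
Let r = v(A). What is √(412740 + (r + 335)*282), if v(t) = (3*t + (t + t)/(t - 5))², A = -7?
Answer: √22252962/6 ≈ 786.22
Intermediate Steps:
v(t) = (3*t + 2*t/(-5 + t))² (v(t) = (3*t + (2*t)/(-5 + t))² = (3*t + 2*t/(-5 + t))²)
r = 14161/36 (r = (-7)²*(-13 + 3*(-7))²/(-5 - 7)² = 49*(-13 - 21)²/(-12)² = 49*(-34)²*(1/144) = 49*1156*(1/144) = 14161/36 ≈ 393.36)
√(412740 + (r + 335)*282) = √(412740 + (14161/36 + 335)*282) = √(412740 + (26221/36)*282) = √(412740 + 1232387/6) = √(3708827/6) = √22252962/6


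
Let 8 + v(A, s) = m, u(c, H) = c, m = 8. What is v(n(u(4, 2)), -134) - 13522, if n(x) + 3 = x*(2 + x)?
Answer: -13522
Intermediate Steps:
n(x) = -3 + x*(2 + x)
v(A, s) = 0 (v(A, s) = -8 + 8 = 0)
v(n(u(4, 2)), -134) - 13522 = 0 - 13522 = -13522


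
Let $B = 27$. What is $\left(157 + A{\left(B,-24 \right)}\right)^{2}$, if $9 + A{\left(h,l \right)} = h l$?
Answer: $250000$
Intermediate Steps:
$A{\left(h,l \right)} = -9 + h l$
$\left(157 + A{\left(B,-24 \right)}\right)^{2} = \left(157 + \left(-9 + 27 \left(-24\right)\right)\right)^{2} = \left(157 - 657\right)^{2} = \left(-500\right)^{2} = 250000$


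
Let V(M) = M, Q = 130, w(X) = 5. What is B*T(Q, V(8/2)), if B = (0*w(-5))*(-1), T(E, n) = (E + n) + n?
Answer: 0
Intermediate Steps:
T(E, n) = E + 2*n
B = 0 (B = (0*5)*(-1) = 0*(-1) = 0)
B*T(Q, V(8/2)) = 0*(130 + 2*(8/2)) = 0*(130 + 2*(8*(1/2))) = 0*(130 + 2*4) = 0*(130 + 8) = 0*138 = 0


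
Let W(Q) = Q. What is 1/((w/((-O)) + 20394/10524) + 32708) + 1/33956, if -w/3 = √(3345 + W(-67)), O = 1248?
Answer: 145124108373335256129/2417863700902235288186276 - 159978832*√3278/71205786927265734721 ≈ 6.0021e-5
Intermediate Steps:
w = -3*√3278 (w = -3*√(3345 - 67) = -3*√3278 ≈ -171.76)
1/((w/((-O)) + 20394/10524) + 32708) + 1/33956 = 1/(((-3*√3278)/((-1*1248)) + 20394/10524) + 32708) + 1/33956 = 1/((-3*√3278/(-1248) + 20394*(1/10524)) + 32708) + 1/33956 = 1/((-3*√3278*(-1/1248) + 3399/1754) + 32708) + 1/33956 = 1/((√3278/416 + 3399/1754) + 32708) + 1/33956 = 1/((3399/1754 + √3278/416) + 32708) + 1/33956 = 1/(57373231/1754 + √3278/416) + 1/33956 = 1/33956 + 1/(57373231/1754 + √3278/416)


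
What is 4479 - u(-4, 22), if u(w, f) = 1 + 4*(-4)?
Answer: 4494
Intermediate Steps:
u(w, f) = -15 (u(w, f) = 1 - 16 = -15)
4479 - u(-4, 22) = 4479 - 1*(-15) = 4479 + 15 = 4494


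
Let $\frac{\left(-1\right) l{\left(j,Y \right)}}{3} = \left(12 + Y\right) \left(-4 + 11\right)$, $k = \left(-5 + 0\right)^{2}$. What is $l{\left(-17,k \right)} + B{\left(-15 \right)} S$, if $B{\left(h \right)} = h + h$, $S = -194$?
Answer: $5043$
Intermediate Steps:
$k = 25$ ($k = \left(-5\right)^{2} = 25$)
$l{\left(j,Y \right)} = -252 - 21 Y$ ($l{\left(j,Y \right)} = - 3 \left(12 + Y\right) \left(-4 + 11\right) = - 3 \left(12 + Y\right) 7 = - 3 \left(84 + 7 Y\right) = -252 - 21 Y$)
$B{\left(h \right)} = 2 h$
$l{\left(-17,k \right)} + B{\left(-15 \right)} S = \left(-252 - 525\right) + 2 \left(-15\right) \left(-194\right) = \left(-252 - 525\right) - -5820 = -777 + 5820 = 5043$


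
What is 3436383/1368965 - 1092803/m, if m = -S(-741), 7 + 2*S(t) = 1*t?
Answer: -1494723851653/511992910 ≈ -2919.4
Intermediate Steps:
S(t) = -7/2 + t/2 (S(t) = -7/2 + (1*t)/2 = -7/2 + t/2)
m = 374 (m = -(-7/2 + (½)*(-741)) = -(-7/2 - 741/2) = -1*(-374) = 374)
3436383/1368965 - 1092803/m = 3436383/1368965 - 1092803/374 = -1494723851653/511992910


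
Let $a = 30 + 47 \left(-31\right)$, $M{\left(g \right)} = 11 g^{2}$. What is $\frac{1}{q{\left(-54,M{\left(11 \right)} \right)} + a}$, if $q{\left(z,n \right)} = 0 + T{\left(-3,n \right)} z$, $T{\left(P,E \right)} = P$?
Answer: $- \frac{1}{1265} \approx -0.00079051$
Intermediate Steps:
$a = -1427$ ($a = 30 - 1457 = -1427$)
$q{\left(z,n \right)} = - 3 z$ ($q{\left(z,n \right)} = 0 - 3 z = - 3 z$)
$\frac{1}{q{\left(-54,M{\left(11 \right)} \right)} + a} = \frac{1}{\left(-3\right) \left(-54\right) - 1427} = \frac{1}{162 - 1427} = \frac{1}{-1265} = - \frac{1}{1265}$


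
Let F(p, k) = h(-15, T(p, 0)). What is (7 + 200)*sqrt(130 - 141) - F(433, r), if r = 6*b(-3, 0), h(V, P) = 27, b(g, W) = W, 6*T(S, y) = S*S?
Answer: -27 + 207*I*sqrt(11) ≈ -27.0 + 686.54*I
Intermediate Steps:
T(S, y) = S**2/6 (T(S, y) = (S*S)/6 = S**2/6)
r = 0 (r = 6*0 = 0)
F(p, k) = 27
(7 + 200)*sqrt(130 - 141) - F(433, r) = (7 + 200)*sqrt(130 - 141) - 1*27 = 207*sqrt(-11) - 27 = 207*(I*sqrt(11)) - 27 = 207*I*sqrt(11) - 27 = -27 + 207*I*sqrt(11)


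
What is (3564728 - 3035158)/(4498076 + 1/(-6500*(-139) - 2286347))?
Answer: 732314285790/6220150902371 ≈ 0.11773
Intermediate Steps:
(3564728 - 3035158)/(4498076 + 1/(-6500*(-139) - 2286347)) = 529570/(4498076 + 1/(903500 - 2286347)) = 529570/(4498076 + 1/(-1382847)) = 529570/(4498076 - 1/1382847) = 529570/(6220150902371/1382847) = 529570*(1382847/6220150902371) = 732314285790/6220150902371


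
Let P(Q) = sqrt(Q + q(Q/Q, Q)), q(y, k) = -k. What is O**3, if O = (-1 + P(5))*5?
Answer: -125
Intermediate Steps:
P(Q) = 0 (P(Q) = sqrt(Q - Q) = sqrt(0) = 0)
O = -5 (O = (-1 + 0)*5 = -1*5 = -5)
O**3 = (-5)**3 = -125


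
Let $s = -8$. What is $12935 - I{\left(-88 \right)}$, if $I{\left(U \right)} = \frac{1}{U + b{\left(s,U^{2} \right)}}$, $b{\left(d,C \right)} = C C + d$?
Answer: $\frac{775704706399}{59969440} \approx 12935.0$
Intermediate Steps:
$b{\left(d,C \right)} = d + C^{2}$ ($b{\left(d,C \right)} = C^{2} + d = d + C^{2}$)
$I{\left(U \right)} = \frac{1}{-8 + U + U^{4}}$ ($I{\left(U \right)} = \frac{1}{U + \left(-8 + \left(U^{2}\right)^{2}\right)} = \frac{1}{U + \left(-8 + U^{4}\right)} = \frac{1}{-8 + U + U^{4}}$)
$12935 - I{\left(-88 \right)} = 12935 - \frac{1}{-8 - 88 + \left(-88\right)^{4}} = 12935 - \frac{1}{-8 - 88 + 59969536} = 12935 - \frac{1}{59969440} = \frac{775704706399}{59969440}$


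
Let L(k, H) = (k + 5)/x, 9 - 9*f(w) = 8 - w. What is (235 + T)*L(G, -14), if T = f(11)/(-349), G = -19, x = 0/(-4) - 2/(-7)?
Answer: -12056009/1047 ≈ -11515.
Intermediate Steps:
f(w) = 1/9 + w/9 (f(w) = 1 - (8 - w)/9 = 1 + (-8/9 + w/9) = 1/9 + w/9)
x = 2/7 (x = 0*(-1/4) - 2*(-1/7) = 0 + 2/7 = 2/7 ≈ 0.28571)
T = -4/1047 (T = (1/9 + (1/9)*11)/(-349) = (1/9 + 11/9)*(-1/349) = (4/3)*(-1/349) = -4/1047 ≈ -0.0038204)
L(k, H) = 35/2 + 7*k/2 (L(k, H) = (k + 5)/(2/7) = (5 + k)*(7/2) = 35/2 + 7*k/2)
(235 + T)*L(G, -14) = (235 - 4/1047)*(35/2 + (7/2)*(-19)) = 246041*(35/2 - 133/2)/1047 = (246041/1047)*(-49) = -12056009/1047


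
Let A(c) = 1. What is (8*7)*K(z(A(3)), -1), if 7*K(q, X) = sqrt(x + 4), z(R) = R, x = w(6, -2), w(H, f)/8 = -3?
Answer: 16*I*sqrt(5) ≈ 35.777*I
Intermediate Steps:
w(H, f) = -24 (w(H, f) = 8*(-3) = -24)
x = -24
K(q, X) = 2*I*sqrt(5)/7 (K(q, X) = sqrt(-24 + 4)/7 = sqrt(-20)/7 = (2*I*sqrt(5))/7 = 2*I*sqrt(5)/7)
(8*7)*K(z(A(3)), -1) = (8*7)*(2*I*sqrt(5)/7) = 56*(2*I*sqrt(5)/7) = 16*I*sqrt(5)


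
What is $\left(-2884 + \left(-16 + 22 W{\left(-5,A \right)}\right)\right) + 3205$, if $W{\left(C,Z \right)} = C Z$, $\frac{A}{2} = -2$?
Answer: $745$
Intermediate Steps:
$A = -4$ ($A = 2 \left(-2\right) = -4$)
$\left(-2884 + \left(-16 + 22 W{\left(-5,A \right)}\right)\right) + 3205 = \left(-2884 - \left(16 - 22 \left(\left(-5\right) \left(-4\right)\right)\right)\right) + 3205 = \left(-2884 + \left(-16 + 22 \cdot 20\right)\right) + 3205 = \left(-2884 + \left(-16 + 440\right)\right) + 3205 = \left(-2884 + 424\right) + 3205 = -2460 + 3205 = 745$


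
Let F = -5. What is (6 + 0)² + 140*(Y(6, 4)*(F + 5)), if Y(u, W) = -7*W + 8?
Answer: 36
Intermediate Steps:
Y(u, W) = 8 - 7*W
(6 + 0)² + 140*(Y(6, 4)*(F + 5)) = (6 + 0)² + 140*((8 - 7*4)*(-5 + 5)) = 6² + 140*((8 - 28)*0) = 36 + 140*(-20*0) = 36 + 140*0 = 36 + 0 = 36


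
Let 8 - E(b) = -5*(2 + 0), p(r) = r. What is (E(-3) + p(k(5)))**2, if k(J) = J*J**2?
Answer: 20449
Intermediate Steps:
k(J) = J**3
E(b) = 18 (E(b) = 8 - (-5)*(2 + 0) = 8 - (-5)*2 = 8 - 1*(-10) = 8 + 10 = 18)
(E(-3) + p(k(5)))**2 = (18 + 5**3)**2 = (18 + 125)**2 = 143**2 = 20449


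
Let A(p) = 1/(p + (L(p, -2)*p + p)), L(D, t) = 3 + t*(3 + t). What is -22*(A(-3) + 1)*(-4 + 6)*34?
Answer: -11968/9 ≈ -1329.8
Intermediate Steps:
A(p) = 1/(3*p) (A(p) = 1/(p + ((3 + (-2)² + 3*(-2))*p + p)) = 1/(p + ((3 + 4 - 6)*p + p)) = 1/(p + (1*p + p)) = 1/(p + (p + p)) = 1/(p + 2*p) = 1/(3*p))
-22*(A(-3) + 1)*(-4 + 6)*34 = -22*((⅓)/(-3) + 1)*(-4 + 6)*34 = -22*((⅓)*(-⅓) + 1)*2*34 = -22*(-⅑ + 1)*2*34 = -176*2/9*34 = -22*16/9*34 = -352/9*34 = -11968/9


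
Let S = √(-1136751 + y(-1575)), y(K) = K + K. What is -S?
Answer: -I*√1139901 ≈ -1067.7*I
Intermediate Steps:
y(K) = 2*K
S = I*√1139901 (S = √(-1136751 + 2*(-1575)) = √(-1136751 - 3150) = √(-1139901) = I*√1139901 ≈ 1067.7*I)
-S = -I*√1139901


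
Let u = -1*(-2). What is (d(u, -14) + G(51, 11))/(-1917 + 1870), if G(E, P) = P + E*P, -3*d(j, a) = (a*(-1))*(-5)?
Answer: -38/3 ≈ -12.667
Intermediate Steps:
u = 2
d(j, a) = -5*a/3 (d(j, a) = -a*(-1)*(-5)/3 = -(-a)*(-5)/3 = -5*a/3)
(d(u, -14) + G(51, 11))/(-1917 + 1870) = (-5/3*(-14) + 11*(1 + 51))/(-1917 + 1870) = (70/3 + 11*52)/(-47) = (70/3 + 572)*(-1/47) = (1786/3)*(-1/47) = -38/3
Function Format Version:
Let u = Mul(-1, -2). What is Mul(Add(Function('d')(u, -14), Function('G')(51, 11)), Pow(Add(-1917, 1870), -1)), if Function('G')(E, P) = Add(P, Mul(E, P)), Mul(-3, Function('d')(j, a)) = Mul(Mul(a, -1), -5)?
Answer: Rational(-38, 3) ≈ -12.667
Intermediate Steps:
u = 2
Function('d')(j, a) = Mul(Rational(-5, 3), a) (Function('d')(j, a) = Mul(Rational(-1, 3), Mul(Mul(a, -1), -5)) = Mul(Rational(-1, 3), Mul(Mul(-1, a), -5)) = Mul(Rational(-1, 3), Mul(5, a)) = Mul(Rational(-5, 3), a))
Mul(Add(Function('d')(u, -14), Function('G')(51, 11)), Pow(Add(-1917, 1870), -1)) = Mul(Add(Mul(Rational(-5, 3), -14), Mul(11, Add(1, 51))), Pow(Add(-1917, 1870), -1)) = Mul(Add(Rational(70, 3), Mul(11, 52)), Pow(-47, -1)) = Mul(Add(Rational(70, 3), 572), Rational(-1, 47)) = Mul(Rational(1786, 3), Rational(-1, 47)) = Rational(-38, 3)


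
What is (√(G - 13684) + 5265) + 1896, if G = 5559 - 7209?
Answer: 7161 + I*√15334 ≈ 7161.0 + 123.83*I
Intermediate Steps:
G = -1650
(√(G - 13684) + 5265) + 1896 = (√(-1650 - 13684) + 5265) + 1896 = (√(-15334) + 5265) + 1896 = (I*√15334 + 5265) + 1896 = (5265 + I*√15334) + 1896 = 7161 + I*√15334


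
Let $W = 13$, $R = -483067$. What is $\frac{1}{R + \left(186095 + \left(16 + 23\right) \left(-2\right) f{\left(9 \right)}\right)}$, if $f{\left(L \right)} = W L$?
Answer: $- \frac{1}{306098} \approx -3.2669 \cdot 10^{-6}$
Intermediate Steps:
$f{\left(L \right)} = 13 L$
$\frac{1}{R + \left(186095 + \left(16 + 23\right) \left(-2\right) f{\left(9 \right)}\right)} = \frac{1}{-483067 + \left(186095 + \left(16 + 23\right) \left(-2\right) 13 \cdot 9\right)} = \frac{1}{-483067 + \left(186095 + 39 \left(-2\right) 117\right)} = \frac{1}{-483067 + \left(186095 - 9126\right)} = \frac{1}{-483067 + 176969} = \frac{1}{-306098} = - \frac{1}{306098}$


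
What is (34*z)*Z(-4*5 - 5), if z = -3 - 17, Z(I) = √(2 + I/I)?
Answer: -680*√3 ≈ -1177.8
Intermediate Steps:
Z(I) = √3 (Z(I) = √(2 + 1) = √3)
z = -20
(34*z)*Z(-4*5 - 5) = (34*(-20))*√3 = -680*√3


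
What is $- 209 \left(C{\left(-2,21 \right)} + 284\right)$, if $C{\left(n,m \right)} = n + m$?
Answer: $-63327$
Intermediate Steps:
$C{\left(n,m \right)} = m + n$
$- 209 \left(C{\left(-2,21 \right)} + 284\right) = - 209 \left(\left(21 - 2\right) + 284\right) = - 209 \left(19 + 284\right) = \left(-209\right) 303 = -63327$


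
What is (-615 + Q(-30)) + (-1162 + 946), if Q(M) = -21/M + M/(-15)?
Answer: -8283/10 ≈ -828.30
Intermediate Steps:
Q(M) = -21/M - M/15 (Q(M) = -21/M + M*(-1/15) = -21/M - M/15)
(-615 + Q(-30)) + (-1162 + 946) = (-615 + (-21/(-30) - 1/15*(-30))) + (-1162 + 946) = (-615 + (-21*(-1/30) + 2)) - 216 = (-615 + (7/10 + 2)) - 216 = (-615 + 27/10) - 216 = -6123/10 - 216 = -8283/10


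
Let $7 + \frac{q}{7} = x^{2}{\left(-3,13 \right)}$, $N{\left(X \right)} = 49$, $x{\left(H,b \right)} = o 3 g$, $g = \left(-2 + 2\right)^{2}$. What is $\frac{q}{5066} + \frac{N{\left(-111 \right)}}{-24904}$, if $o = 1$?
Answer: $- \frac{734265}{63081832} \approx -0.01164$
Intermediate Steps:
$g = 0$ ($g = 0^{2} = 0$)
$x{\left(H,b \right)} = 0$ ($x{\left(H,b \right)} = 1 \cdot 3 \cdot 0 = 3 \cdot 0 = 0$)
$q = -49$ ($q = -49 + 7 \cdot 0^{2} = -49 + 7 \cdot 0 = -49 + 0 = -49$)
$\frac{q}{5066} + \frac{N{\left(-111 \right)}}{-24904} = - \frac{49}{5066} + \frac{49}{-24904} = \left(-49\right) \frac{1}{5066} + 49 \left(- \frac{1}{24904}\right) = - \frac{49}{5066} - \frac{49}{24904} = - \frac{734265}{63081832}$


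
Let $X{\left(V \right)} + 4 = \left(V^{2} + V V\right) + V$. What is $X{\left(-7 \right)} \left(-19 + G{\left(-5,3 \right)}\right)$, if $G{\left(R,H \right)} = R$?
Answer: $-2088$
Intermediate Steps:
$X{\left(V \right)} = -4 + V + 2 V^{2}$ ($X{\left(V \right)} = -4 + \left(\left(V^{2} + V V\right) + V\right) = -4 + \left(\left(V^{2} + V^{2}\right) + V\right) = -4 + \left(2 V^{2} + V\right) = -4 + \left(V + 2 V^{2}\right) = -4 + V + 2 V^{2}$)
$X{\left(-7 \right)} \left(-19 + G{\left(-5,3 \right)}\right) = \left(-4 - 7 + 2 \left(-7\right)^{2}\right) \left(-19 - 5\right) = \left(-4 - 7 + 2 \cdot 49\right) \left(-24\right) = \left(-4 - 7 + 98\right) \left(-24\right) = 87 \left(-24\right) = -2088$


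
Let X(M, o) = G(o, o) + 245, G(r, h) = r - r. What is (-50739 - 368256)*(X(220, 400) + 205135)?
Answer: -86053193100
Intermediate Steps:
G(r, h) = 0
X(M, o) = 245 (X(M, o) = 0 + 245 = 245)
(-50739 - 368256)*(X(220, 400) + 205135) = (-50739 - 368256)*(245 + 205135) = -418995*205380 = -86053193100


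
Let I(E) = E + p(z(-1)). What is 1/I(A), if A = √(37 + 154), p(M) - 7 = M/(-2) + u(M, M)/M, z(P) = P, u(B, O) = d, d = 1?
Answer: -26/595 + 4*√191/595 ≈ 0.049212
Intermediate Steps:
u(B, O) = 1
p(M) = 7 + 1/M - M/2 (p(M) = 7 + (M/(-2) + 1/M) = 7 + (M*(-½) + 1/M) = 7 + (-M/2 + 1/M) = 7 + (1/M - M/2) = 7 + 1/M - M/2)
A = √191 ≈ 13.820
I(E) = 13/2 + E (I(E) = E + (7 + 1/(-1) - ½*(-1)) = E + (7 - 1 + ½) = E + 13/2 = 13/2 + E)
1/I(A) = 1/(13/2 + √191)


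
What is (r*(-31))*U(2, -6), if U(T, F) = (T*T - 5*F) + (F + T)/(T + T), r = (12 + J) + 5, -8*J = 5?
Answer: -134013/8 ≈ -16752.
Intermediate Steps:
J = -5/8 (J = -⅛*5 = -5/8 ≈ -0.62500)
r = 131/8 (r = (12 - 5/8) + 5 = 91/8 + 5 = 131/8 ≈ 16.375)
U(T, F) = T² - 5*F + (F + T)/(2*T) (U(T, F) = (T² - 5*F) + (F + T)/((2*T)) = (T² - 5*F) + (F + T)*(1/(2*T)) = (T² - 5*F) + (F + T)/(2*T) = T² - 5*F + (F + T)/(2*T))
(r*(-31))*U(2, -6) = ((131/8)*(-31))*(½ + 2² - 5*(-6) + (½)*(-6)/2) = -4061*(½ + 4 + 30 + (½)*(-6)*(½))/8 = -4061*(½ + 4 + 30 - 3/2)/8 = -4061/8*33 = -134013/8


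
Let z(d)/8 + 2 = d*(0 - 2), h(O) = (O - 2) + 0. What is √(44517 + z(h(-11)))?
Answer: √44709 ≈ 211.45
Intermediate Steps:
h(O) = -2 + O (h(O) = (-2 + O) + 0 = -2 + O)
z(d) = -16 - 16*d (z(d) = -16 + 8*(d*(0 - 2)) = -16 + 8*(d*(-2)) = -16 + 8*(-2*d) = -16 - 16*d)
√(44517 + z(h(-11))) = √(44517 + (-16 - 16*(-2 - 11))) = √(44517 + (-16 - 16*(-13))) = √(44517 + (-16 + 208)) = √(44517 + 192) = √44709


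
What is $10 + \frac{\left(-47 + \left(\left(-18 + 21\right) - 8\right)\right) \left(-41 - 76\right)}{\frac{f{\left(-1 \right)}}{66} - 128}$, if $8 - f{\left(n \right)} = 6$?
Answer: $- \frac{158542}{4223} \approx -37.542$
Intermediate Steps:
$f{\left(n \right)} = 2$ ($f{\left(n \right)} = 8 - 6 = 2$)
$10 + \frac{\left(-47 + \left(\left(-18 + 21\right) - 8\right)\right) \left(-41 - 76\right)}{\frac{f{\left(-1 \right)}}{66} - 128} = 10 + \frac{\left(-47 + \left(\left(-18 + 21\right) - 8\right)\right) \left(-41 - 76\right)}{\frac{2}{66} - 128} = 10 + \frac{\left(-47 + \left(3 - 8\right)\right) \left(-117\right)}{2 \cdot \frac{1}{66} - 128} = 10 + \frac{\left(-47 - 5\right) \left(-117\right)}{\frac{1}{33} - 128} = 10 + \frac{\left(-52\right) \left(-117\right)}{- \frac{4223}{33}} = 10 - \frac{200772}{4223} = - \frac{158542}{4223}$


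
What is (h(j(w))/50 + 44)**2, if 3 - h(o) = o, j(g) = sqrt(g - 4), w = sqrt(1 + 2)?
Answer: (2203 - I*sqrt(4 - sqrt(3)))**2/2500 ≈ 1941.3 - 2.6541*I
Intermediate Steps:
w = sqrt(3) ≈ 1.7320
j(g) = sqrt(-4 + g)
h(o) = 3 - o
(h(j(w))/50 + 44)**2 = ((3 - sqrt(-4 + sqrt(3)))/50 + 44)**2 = ((3 - sqrt(-4 + sqrt(3)))*(1/50) + 44)**2 = ((3/50 - sqrt(-4 + sqrt(3))/50) + 44)**2 = (2203/50 - sqrt(-4 + sqrt(3))/50)**2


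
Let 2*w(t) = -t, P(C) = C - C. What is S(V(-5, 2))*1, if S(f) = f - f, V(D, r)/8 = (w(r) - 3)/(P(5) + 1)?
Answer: 0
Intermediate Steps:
P(C) = 0
w(t) = -t/2 (w(t) = (-t)/2 = -t/2)
V(D, r) = -24 - 4*r (V(D, r) = 8*((-r/2 - 3)/(0 + 1)) = 8*((-3 - r/2)/1) = 8*((-3 - r/2)*1) = 8*(-3 - r/2) = -24 - 4*r)
S(f) = 0
S(V(-5, 2))*1 = 0*1 = 0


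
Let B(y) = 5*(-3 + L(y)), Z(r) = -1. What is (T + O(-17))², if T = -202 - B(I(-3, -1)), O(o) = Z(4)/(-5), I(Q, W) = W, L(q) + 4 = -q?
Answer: 737881/25 ≈ 29515.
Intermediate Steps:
L(q) = -4 - q
B(y) = -35 - 5*y (B(y) = 5*(-3 + (-4 - y)) = 5*(-7 - y) = -35 - 5*y)
O(o) = ⅕ (O(o) = -1/(-5) = -1*(-⅕) = ⅕)
T = -172 (T = -202 - (-35 - 5*(-1)) = -202 - (-35 + 5) = -202 - 1*(-30) = -202 + 30 = -172)
(T + O(-17))² = (-172 + ⅕)² = (-859/5)² = 737881/25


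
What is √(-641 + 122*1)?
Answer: I*√519 ≈ 22.782*I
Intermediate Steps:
√(-641 + 122*1) = √(-641 + 122) = √(-519) = I*√519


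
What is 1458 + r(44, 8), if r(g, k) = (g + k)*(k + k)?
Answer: 2290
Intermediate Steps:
r(g, k) = 2*k*(g + k) (r(g, k) = (g + k)*(2*k) = 2*k*(g + k))
1458 + r(44, 8) = 1458 + 2*8*(44 + 8) = 1458 + 2*8*52 = 1458 + 832 = 2290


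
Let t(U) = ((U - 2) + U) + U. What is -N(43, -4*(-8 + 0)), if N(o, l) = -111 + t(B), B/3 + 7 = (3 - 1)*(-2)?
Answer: 212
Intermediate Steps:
B = -33 (B = -21 + 3*((3 - 1)*(-2)) = -21 + 3*(2*(-2)) = -21 + 3*(-4) = -21 - 12 = -33)
t(U) = -2 + 3*U (t(U) = ((-2 + U) + U) + U = (-2 + 2*U) + U = -2 + 3*U)
N(o, l) = -212 (N(o, l) = -111 + (-2 + 3*(-33)) = -111 + (-2 - 99) = -111 - 101 = -212)
-N(43, -4*(-8 + 0)) = -1*(-212) = 212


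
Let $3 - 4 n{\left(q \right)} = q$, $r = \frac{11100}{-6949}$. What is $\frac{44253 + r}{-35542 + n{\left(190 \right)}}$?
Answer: $- \frac{1230011988}{989224895} \approx -1.2434$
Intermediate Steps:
$r = - \frac{11100}{6949}$ ($r = 11100 \left(- \frac{1}{6949}\right) = - \frac{11100}{6949} \approx -1.5974$)
$n{\left(q \right)} = \frac{3}{4} - \frac{q}{4}$
$\frac{44253 + r}{-35542 + n{\left(190 \right)}} = \frac{44253 - \frac{11100}{6949}}{-35542 + \left(\frac{3}{4} - \frac{95}{2}\right)} = \frac{307502997}{6949 \left(-35542 + \left(\frac{3}{4} - \frac{95}{2}\right)\right)} = \frac{307502997}{6949 \left(-35542 - \frac{187}{4}\right)} = \frac{307502997}{6949 \left(- \frac{142355}{4}\right)} = \frac{307502997}{6949} \left(- \frac{4}{142355}\right) = - \frac{1230011988}{989224895}$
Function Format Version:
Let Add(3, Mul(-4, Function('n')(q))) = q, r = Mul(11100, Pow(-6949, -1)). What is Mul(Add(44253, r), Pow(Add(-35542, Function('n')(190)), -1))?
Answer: Rational(-1230011988, 989224895) ≈ -1.2434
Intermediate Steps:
r = Rational(-11100, 6949) (r = Mul(11100, Rational(-1, 6949)) = Rational(-11100, 6949) ≈ -1.5974)
Function('n')(q) = Add(Rational(3, 4), Mul(Rational(-1, 4), q))
Mul(Add(44253, r), Pow(Add(-35542, Function('n')(190)), -1)) = Mul(Add(44253, Rational(-11100, 6949)), Pow(Add(-35542, Add(Rational(3, 4), Mul(Rational(-1, 4), 190))), -1)) = Mul(Rational(307502997, 6949), Pow(Add(-35542, Add(Rational(3, 4), Rational(-95, 2))), -1)) = Mul(Rational(307502997, 6949), Pow(Add(-35542, Rational(-187, 4)), -1)) = Mul(Rational(307502997, 6949), Pow(Rational(-142355, 4), -1)) = Mul(Rational(307502997, 6949), Rational(-4, 142355)) = Rational(-1230011988, 989224895)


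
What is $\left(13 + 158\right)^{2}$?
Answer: $29241$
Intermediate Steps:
$\left(13 + 158\right)^{2} = 171^{2} = 29241$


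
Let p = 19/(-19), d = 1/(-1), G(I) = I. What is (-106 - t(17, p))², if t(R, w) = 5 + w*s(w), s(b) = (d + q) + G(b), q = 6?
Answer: 11449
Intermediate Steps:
d = -1
p = -1 (p = 19*(-1/19) = -1)
s(b) = 5 + b (s(b) = (-1 + 6) + b = 5 + b)
t(R, w) = 5 + w*(5 + w)
(-106 - t(17, p))² = (-106 - (5 - (5 - 1)))² = (-106 - (5 - 1*4))² = (-106 - (5 - 4))² = (-106 - 1*1)² = (-106 - 1)² = (-107)² = 11449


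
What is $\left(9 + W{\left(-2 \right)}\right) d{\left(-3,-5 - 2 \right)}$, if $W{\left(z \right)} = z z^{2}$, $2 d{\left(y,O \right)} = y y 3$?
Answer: $\frac{27}{2} \approx 13.5$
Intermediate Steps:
$d{\left(y,O \right)} = \frac{3 y^{2}}{2}$ ($d{\left(y,O \right)} = \frac{y y 3}{2} = \frac{y^{2} \cdot 3}{2} = \frac{3 y^{2}}{2}$)
$W{\left(z \right)} = z^{3}$
$\left(9 + W{\left(-2 \right)}\right) d{\left(-3,-5 - 2 \right)} = \left(9 + \left(-2\right)^{3}\right) \frac{3 \left(-3\right)^{2}}{2} = \left(9 - 8\right) \frac{3}{2} \cdot 9 = 1 \cdot \frac{27}{2} = \frac{27}{2}$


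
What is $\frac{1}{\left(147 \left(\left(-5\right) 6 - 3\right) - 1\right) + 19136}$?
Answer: $\frac{1}{14284} \approx 7.0008 \cdot 10^{-5}$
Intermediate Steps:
$\frac{1}{\left(147 \left(\left(-5\right) 6 - 3\right) - 1\right) + 19136} = \frac{1}{\left(147 \left(-30 - 3\right) - 1\right) + 19136} = \frac{1}{\left(147 \left(-33\right) - 1\right) + 19136} = \frac{1}{\left(-4851 - 1\right) + 19136} = \frac{1}{-4852 + 19136} = \frac{1}{14284}$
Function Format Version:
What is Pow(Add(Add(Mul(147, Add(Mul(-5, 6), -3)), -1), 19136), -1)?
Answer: Rational(1, 14284) ≈ 7.0008e-5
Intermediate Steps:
Pow(Add(Add(Mul(147, Add(Mul(-5, 6), -3)), -1), 19136), -1) = Pow(Add(Add(Mul(147, Add(-30, -3)), -1), 19136), -1) = Pow(Add(Add(Mul(147, -33), -1), 19136), -1) = Pow(Add(Add(-4851, -1), 19136), -1) = Pow(Add(-4852, 19136), -1) = Pow(14284, -1) = Rational(1, 14284)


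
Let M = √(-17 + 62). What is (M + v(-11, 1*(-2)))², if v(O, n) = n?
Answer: 49 - 12*√5 ≈ 22.167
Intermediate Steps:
M = 3*√5 (M = √45 = 3*√5 ≈ 6.7082)
(M + v(-11, 1*(-2)))² = (3*√5 + 1*(-2))² = (3*√5 - 2)² = (-2 + 3*√5)²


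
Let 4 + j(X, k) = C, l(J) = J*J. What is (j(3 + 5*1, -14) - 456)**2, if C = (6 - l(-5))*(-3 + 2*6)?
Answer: 398161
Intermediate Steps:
l(J) = J**2
C = -171 (C = (6 - 1*(-5)**2)*(-3 + 2*6) = (6 - 1*25)*(-3 + 12) = (6 - 25)*9 = -19*9 = -171)
j(X, k) = -175 (j(X, k) = -4 - 171 = -175)
(j(3 + 5*1, -14) - 456)**2 = (-175 - 456)**2 = (-631)**2 = 398161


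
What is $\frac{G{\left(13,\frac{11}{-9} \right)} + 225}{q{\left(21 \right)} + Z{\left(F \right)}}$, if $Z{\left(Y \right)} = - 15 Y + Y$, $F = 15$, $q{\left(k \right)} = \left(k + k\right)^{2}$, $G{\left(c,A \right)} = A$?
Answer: $\frac{1007}{6993} \approx 0.144$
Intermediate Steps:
$q{\left(k \right)} = 4 k^{2}$ ($q{\left(k \right)} = \left(2 k\right)^{2} = 4 k^{2}$)
$Z{\left(Y \right)} = - 14 Y$
$\frac{G{\left(13,\frac{11}{-9} \right)} + 225}{q{\left(21 \right)} + Z{\left(F \right)}} = \frac{\frac{11}{-9} + 225}{4 \cdot 21^{2} - 210} = \frac{11 \left(- \frac{1}{9}\right) + 225}{4 \cdot 441 - 210} = \frac{- \frac{11}{9} + 225}{1764 - 210} = \frac{2014}{9 \cdot 1554} = \frac{2014}{9} \cdot \frac{1}{1554} = \frac{1007}{6993}$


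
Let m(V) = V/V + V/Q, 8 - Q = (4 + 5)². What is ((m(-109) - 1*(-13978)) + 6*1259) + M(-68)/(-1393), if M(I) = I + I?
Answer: 2189831002/101689 ≈ 21535.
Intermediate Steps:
Q = -73 (Q = 8 - (4 + 5)² = 8 - 1*9² = 8 - 1*81 = 8 - 81 = -73)
m(V) = 1 - V/73 (m(V) = V/V + V/(-73) = 1 + V*(-1/73) = 1 - V/73)
M(I) = 2*I
((m(-109) - 1*(-13978)) + 6*1259) + M(-68)/(-1393) = (((1 - 1/73*(-109)) - 1*(-13978)) + 6*1259) + (2*(-68))/(-1393) = (((1 + 109/73) + 13978) + 7554) - 136*(-1/1393) = ((182/73 + 13978) + 7554) + 136/1393 = (1020576/73 + 7554) + 136/1393 = 1572018/73 + 136/1393 = 2189831002/101689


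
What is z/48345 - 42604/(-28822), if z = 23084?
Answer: 1362508714/696699795 ≈ 1.9557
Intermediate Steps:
z/48345 - 42604/(-28822) = 23084/48345 - 42604/(-28822) = 23084*(1/48345) - 42604*(-1/28822) = 23084/48345 + 21302/14411 = 1362508714/696699795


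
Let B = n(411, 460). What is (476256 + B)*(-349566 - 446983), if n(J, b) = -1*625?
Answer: -378863397419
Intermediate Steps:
n(J, b) = -625
B = -625
(476256 + B)*(-349566 - 446983) = (476256 - 625)*(-349566 - 446983) = 475631*(-796549) = -378863397419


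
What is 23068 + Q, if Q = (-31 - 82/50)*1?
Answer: 575884/25 ≈ 23035.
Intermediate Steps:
Q = -816/25 (Q = (-31 - 82*1/50)*1 = (-31 - 41/25)*1 = -816/25*1 = -816/25 ≈ -32.640)
23068 + Q = 23068 - 816/25 = 575884/25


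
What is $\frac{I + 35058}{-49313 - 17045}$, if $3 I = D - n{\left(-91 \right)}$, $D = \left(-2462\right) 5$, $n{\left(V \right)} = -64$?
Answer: $- \frac{15488}{33179} \approx -0.4668$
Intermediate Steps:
$D = -12310$
$I = -4082$ ($I = \frac{-12310 - -64}{3} = \frac{-12310 + 64}{3} = \frac{1}{3} \left(-12246\right) = -4082$)
$\frac{I + 35058}{-49313 - 17045} = \frac{-4082 + 35058}{-49313 - 17045} = \frac{30976}{-66358} = 30976 \left(- \frac{1}{66358}\right) = - \frac{15488}{33179}$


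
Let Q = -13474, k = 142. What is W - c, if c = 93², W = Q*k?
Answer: -1921957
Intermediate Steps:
W = -1913308 (W = -13474*142 = -1913308)
c = 8649
W - c = -1913308 - 1*8649 = -1913308 - 8649 = -1921957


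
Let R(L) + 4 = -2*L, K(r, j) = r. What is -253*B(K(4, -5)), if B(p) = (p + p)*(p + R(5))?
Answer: 20240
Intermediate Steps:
R(L) = -4 - 2*L
B(p) = 2*p*(-14 + p) (B(p) = (p + p)*(p + (-4 - 2*5)) = (2*p)*(p + (-4 - 10)) = (2*p)*(p - 14) = (2*p)*(-14 + p) = 2*p*(-14 + p))
-253*B(K(4, -5)) = -506*4*(-14 + 4) = -506*4*(-10) = -253*(-80) = 20240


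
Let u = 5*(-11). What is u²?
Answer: 3025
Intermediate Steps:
u = -55
u² = (-55)² = 3025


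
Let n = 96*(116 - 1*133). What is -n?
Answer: 1632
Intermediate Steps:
n = -1632 (n = 96*(116 - 133) = 96*(-17) = -1632)
-n = -1*(-1632) = 1632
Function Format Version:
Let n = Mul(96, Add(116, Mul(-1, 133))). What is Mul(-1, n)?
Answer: 1632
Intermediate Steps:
n = -1632 (n = Mul(96, Add(116, -133)) = Mul(96, -17) = -1632)
Mul(-1, n) = Mul(-1, -1632) = 1632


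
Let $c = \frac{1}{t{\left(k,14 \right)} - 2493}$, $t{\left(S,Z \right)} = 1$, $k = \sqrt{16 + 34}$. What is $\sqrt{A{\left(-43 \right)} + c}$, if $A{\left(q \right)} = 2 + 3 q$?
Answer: $\frac{3 i \sqrt{21907795}}{1246} \approx 11.269 i$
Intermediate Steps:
$k = 5 \sqrt{2}$ ($k = \sqrt{50} = 5 \sqrt{2} \approx 7.0711$)
$c = - \frac{1}{2492}$ ($c = \frac{1}{1 - 2493} = \frac{1}{-2492} = - \frac{1}{2492} \approx -0.00040128$)
$\sqrt{A{\left(-43 \right)} + c} = \sqrt{\left(2 + 3 \left(-43\right)\right) - \frac{1}{2492}} = \sqrt{\left(2 - 129\right) - \frac{1}{2492}} = \sqrt{-127 - \frac{1}{2492}} = \sqrt{- \frac{316485}{2492}} = \frac{3 i \sqrt{21907795}}{1246}$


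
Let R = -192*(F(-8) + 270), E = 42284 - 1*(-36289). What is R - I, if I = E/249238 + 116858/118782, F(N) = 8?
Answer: -71828832008723/1345681278 ≈ -53377.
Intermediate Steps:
E = 78573 (E = 42284 + 36289 = 78573)
I = 1748114195/1345681278 (I = 78573/249238 + 116858/118782 = 78573*(1/249238) + 116858*(1/118782) = 7143/22658 + 58429/59391 = 1748114195/1345681278 ≈ 1.2991)
R = -53376 (R = -192*(8 + 270) = -192*278 = -53376)
R - I = -53376 - 1*1748114195/1345681278 = -53376 - 1748114195/1345681278 = -71828832008723/1345681278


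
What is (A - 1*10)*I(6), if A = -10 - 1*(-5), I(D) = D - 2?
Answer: -60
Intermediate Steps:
I(D) = -2 + D
A = -5 (A = -10 + 5 = -5)
(A - 1*10)*I(6) = (-5 - 1*10)*(-2 + 6) = (-5 - 10)*4 = -15*4 = -60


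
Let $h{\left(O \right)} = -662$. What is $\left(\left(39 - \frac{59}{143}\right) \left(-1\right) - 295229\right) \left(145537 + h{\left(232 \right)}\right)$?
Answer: $- \frac{6117095516875}{143} \approx -4.2777 \cdot 10^{10}$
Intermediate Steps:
$\left(\left(39 - \frac{59}{143}\right) \left(-1\right) - 295229\right) \left(145537 + h{\left(232 \right)}\right) = \left(\left(39 - \frac{59}{143}\right) \left(-1\right) - 295229\right) \left(145537 - 662\right) = \left(\left(39 - \frac{59}{143}\right) \left(-1\right) - 295229\right) 144875 = \left(\frac{5518}{143} \left(-1\right) - 295229\right) 144875 = \left(- \frac{5518}{143} - 295229\right) 144875 = \left(- \frac{42223265}{143}\right) 144875 = - \frac{6117095516875}{143}$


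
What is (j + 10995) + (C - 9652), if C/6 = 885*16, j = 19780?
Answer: 106083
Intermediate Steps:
C = 84960 (C = 6*(885*16) = 6*14160 = 84960)
(j + 10995) + (C - 9652) = (19780 + 10995) + (84960 - 9652) = 30775 + 75308 = 106083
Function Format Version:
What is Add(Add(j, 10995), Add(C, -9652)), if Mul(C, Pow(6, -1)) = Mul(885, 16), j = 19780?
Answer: 106083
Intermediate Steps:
C = 84960 (C = Mul(6, Mul(885, 16)) = Mul(6, 14160) = 84960)
Add(Add(j, 10995), Add(C, -9652)) = Add(Add(19780, 10995), Add(84960, -9652)) = Add(30775, 75308) = 106083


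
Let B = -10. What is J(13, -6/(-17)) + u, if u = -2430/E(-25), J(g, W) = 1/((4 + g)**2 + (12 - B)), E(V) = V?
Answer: 151151/1555 ≈ 97.203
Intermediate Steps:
J(g, W) = 1/(22 + (4 + g)**2) (J(g, W) = 1/((4 + g)**2 + (12 - 1*(-10))) = 1/((4 + g)**2 + (12 + 10)) = 1/((4 + g)**2 + 22) = 1/(22 + (4 + g)**2))
u = 486/5 (u = -2430/(-25) = -2430*(-1/25) = 486/5 ≈ 97.200)
J(13, -6/(-17)) + u = 1/(22 + (4 + 13)**2) + 486/5 = 1/(22 + 17**2) + 486/5 = 1/(22 + 289) + 486/5 = 1/311 + 486/5 = 151151/1555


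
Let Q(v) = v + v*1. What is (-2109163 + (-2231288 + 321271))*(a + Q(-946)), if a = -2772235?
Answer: 11149715755860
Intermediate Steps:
Q(v) = 2*v (Q(v) = v + v = 2*v)
(-2109163 + (-2231288 + 321271))*(a + Q(-946)) = (-2109163 + (-2231288 + 321271))*(-2772235 + 2*(-946)) = (-2109163 - 1910017)*(-2772235 - 1892) = -4019180*(-2774127) = 11149715755860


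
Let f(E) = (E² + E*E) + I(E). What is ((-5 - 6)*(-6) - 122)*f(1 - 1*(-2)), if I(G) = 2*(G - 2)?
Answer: -1120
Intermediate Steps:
I(G) = -4 + 2*G (I(G) = 2*(-2 + G) = -4 + 2*G)
f(E) = -4 + 2*E + 2*E² (f(E) = (E² + E*E) + (-4 + 2*E) = (E² + E²) + (-4 + 2*E) = 2*E² + (-4 + 2*E) = -4 + 2*E + 2*E²)
((-5 - 6)*(-6) - 122)*f(1 - 1*(-2)) = ((-5 - 6)*(-6) - 122)*(-4 + 2*(1 - 1*(-2)) + 2*(1 - 1*(-2))²) = (-11*(-6) - 122)*(-4 + 2*(1 + 2) + 2*(1 + 2)²) = (66 - 122)*(-4 + 2*3 + 2*3²) = -56*(-4 + 6 + 2*9) = -56*(-4 + 6 + 18) = -56*20 = -1120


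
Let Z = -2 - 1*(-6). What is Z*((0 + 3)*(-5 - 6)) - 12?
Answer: -144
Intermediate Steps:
Z = 4 (Z = -2 + 6 = 4)
Z*((0 + 3)*(-5 - 6)) - 12 = 4*((0 + 3)*(-5 - 6)) - 12 = 4*(3*(-11)) - 12 = 4*(-33) - 12 = -132 - 12 = -144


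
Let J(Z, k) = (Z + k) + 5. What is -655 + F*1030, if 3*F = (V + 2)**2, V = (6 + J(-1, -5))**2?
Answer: 249635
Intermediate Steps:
J(Z, k) = 5 + Z + k
V = 25 (V = (6 + (5 - 1 - 5))**2 = (6 - 1)**2 = 5**2 = 25)
F = 243 (F = (25 + 2)**2/3 = (1/3)*27**2 = (1/3)*729 = 243)
-655 + F*1030 = -655 + 243*1030 = -655 + 250290 = 249635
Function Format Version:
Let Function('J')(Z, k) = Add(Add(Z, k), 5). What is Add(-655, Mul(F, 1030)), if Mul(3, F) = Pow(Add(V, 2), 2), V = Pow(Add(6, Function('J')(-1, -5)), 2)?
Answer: 249635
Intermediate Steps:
Function('J')(Z, k) = Add(5, Z, k)
V = 25 (V = Pow(Add(6, Add(5, -1, -5)), 2) = Pow(Add(6, -1), 2) = Pow(5, 2) = 25)
F = 243 (F = Mul(Rational(1, 3), Pow(Add(25, 2), 2)) = Mul(Rational(1, 3), Pow(27, 2)) = Mul(Rational(1, 3), 729) = 243)
Add(-655, Mul(F, 1030)) = Add(-655, Mul(243, 1030)) = Add(-655, 250290) = 249635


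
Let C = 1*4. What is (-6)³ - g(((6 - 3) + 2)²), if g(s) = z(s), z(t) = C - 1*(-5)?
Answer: -225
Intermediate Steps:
C = 4
z(t) = 9 (z(t) = 4 - 1*(-5) = 4 + 5 = 9)
g(s) = 9
(-6)³ - g(((6 - 3) + 2)²) = (-6)³ - 1*9 = -216 - 9 = -225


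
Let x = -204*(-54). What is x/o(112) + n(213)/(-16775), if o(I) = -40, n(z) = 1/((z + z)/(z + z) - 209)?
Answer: -960925679/3489200 ≈ -275.40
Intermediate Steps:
n(z) = -1/208 (n(z) = 1/((2*z)/((2*z)) - 209) = 1/((2*z)*(1/(2*z)) - 209) = 1/(1 - 209) = 1/(-208) = -1/208)
x = 11016
x/o(112) + n(213)/(-16775) = 11016/(-40) - 1/208/(-16775) = 11016*(-1/40) - 1/208*(-1/16775) = -1377/5 + 1/3489200 = -960925679/3489200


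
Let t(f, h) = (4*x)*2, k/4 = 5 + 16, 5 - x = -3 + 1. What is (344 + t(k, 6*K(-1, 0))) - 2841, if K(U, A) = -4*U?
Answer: -2441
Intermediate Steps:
x = 7 (x = 5 - (-3 + 1) = 5 - 1*(-2) = 5 + 2 = 7)
k = 84 (k = 4*(5 + 16) = 4*21 = 84)
t(f, h) = 56 (t(f, h) = (4*7)*2 = 28*2 = 56)
(344 + t(k, 6*K(-1, 0))) - 2841 = (344 + 56) - 2841 = 400 - 2841 = -2441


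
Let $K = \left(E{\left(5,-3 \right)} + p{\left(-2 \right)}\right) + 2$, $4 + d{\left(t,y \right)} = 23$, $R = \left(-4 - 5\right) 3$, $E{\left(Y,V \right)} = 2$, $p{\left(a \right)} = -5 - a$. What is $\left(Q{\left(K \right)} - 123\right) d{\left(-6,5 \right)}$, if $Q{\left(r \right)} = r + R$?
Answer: $-2831$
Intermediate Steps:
$R = -27$ ($R = \left(-9\right) 3 = -27$)
$d{\left(t,y \right)} = 19$ ($d{\left(t,y \right)} = -4 + 23 = 19$)
$K = 1$ ($K = \left(2 - 3\right) + 2 = -1 + 2 = 1$)
$Q{\left(r \right)} = -27 + r$ ($Q{\left(r \right)} = r - 27 = -27 + r$)
$\left(Q{\left(K \right)} - 123\right) d{\left(-6,5 \right)} = \left(\left(-27 + 1\right) - 123\right) 19 = \left(-26 - 123\right) 19 = \left(-149\right) 19 = -2831$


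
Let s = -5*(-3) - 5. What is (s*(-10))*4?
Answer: -400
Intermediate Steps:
s = 10 (s = 15 - 5 = 10)
(s*(-10))*4 = (10*(-10))*4 = -100*4 = -400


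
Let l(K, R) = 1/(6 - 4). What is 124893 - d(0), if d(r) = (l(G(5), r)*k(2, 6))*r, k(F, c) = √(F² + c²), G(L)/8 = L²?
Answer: 124893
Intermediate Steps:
G(L) = 8*L²
l(K, R) = ½ (l(K, R) = 1/2 = ½)
d(r) = r*√10 (d(r) = (√(2² + 6²)/2)*r = (√(4 + 36)/2)*r = (√40/2)*r = ((2*√10)/2)*r = √10*r = r*√10)
124893 - d(0) = 124893 - 0*√10 = 124893 - 1*0 = 124893 + 0 = 124893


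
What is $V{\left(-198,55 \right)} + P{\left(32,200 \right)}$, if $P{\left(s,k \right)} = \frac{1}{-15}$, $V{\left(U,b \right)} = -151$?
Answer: $- \frac{2266}{15} \approx -151.07$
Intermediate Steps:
$P{\left(s,k \right)} = - \frac{1}{15}$
$V{\left(-198,55 \right)} + P{\left(32,200 \right)} = -151 - \frac{1}{15} = - \frac{2266}{15}$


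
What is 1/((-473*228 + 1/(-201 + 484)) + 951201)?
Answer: 283/238670032 ≈ 1.1857e-6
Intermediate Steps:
1/((-473*228 + 1/(-201 + 484)) + 951201) = 1/((-107844 + 1/283) + 951201) = 1/(-30519851/283 + 951201) = 1/(238670032/283) = 283/238670032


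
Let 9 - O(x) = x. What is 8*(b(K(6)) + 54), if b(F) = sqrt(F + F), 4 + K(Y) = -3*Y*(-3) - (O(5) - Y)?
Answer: 432 + 16*sqrt(26) ≈ 513.58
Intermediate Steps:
O(x) = 9 - x
K(Y) = -8 + 10*Y (K(Y) = -4 + (-3*Y*(-3) - ((9 - 1*5) - Y)) = -4 + (9*Y - ((9 - 5) - Y)) = -4 + (9*Y - (4 - Y)) = -4 + (9*Y + (-4 + Y)) = -4 + (-4 + 10*Y) = -8 + 10*Y)
b(F) = sqrt(2)*sqrt(F) (b(F) = sqrt(2*F) = sqrt(2)*sqrt(F))
8*(b(K(6)) + 54) = 8*(sqrt(2)*sqrt(-8 + 10*6) + 54) = 8*(sqrt(2)*sqrt(-8 + 60) + 54) = 8*(sqrt(2)*sqrt(52) + 54) = 8*(sqrt(2)*(2*sqrt(13)) + 54) = 8*(2*sqrt(26) + 54) = 8*(54 + 2*sqrt(26)) = 432 + 16*sqrt(26)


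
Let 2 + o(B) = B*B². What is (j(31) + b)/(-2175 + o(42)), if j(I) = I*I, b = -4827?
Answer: -3866/71911 ≈ -0.053761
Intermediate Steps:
j(I) = I²
o(B) = -2 + B³ (o(B) = -2 + B*B² = -2 + B³)
(j(31) + b)/(-2175 + o(42)) = (31² - 4827)/(-2175 + (-2 + 42³)) = (961 - 4827)/(-2175 + (-2 + 74088)) = -3866/(-2175 + 74086) = -3866/71911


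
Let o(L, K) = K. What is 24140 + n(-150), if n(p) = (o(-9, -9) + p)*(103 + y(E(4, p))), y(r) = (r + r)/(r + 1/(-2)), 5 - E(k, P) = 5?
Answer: 7763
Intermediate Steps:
E(k, P) = 0 (E(k, P) = 5 - 1*5 = 5 - 5 = 0)
y(r) = 2*r/(-1/2 + r) (y(r) = (2*r)/(r - 1/2) = (2*r)/(-1/2 + r) = 2*r/(-1/2 + r))
n(p) = -927 + 103*p (n(p) = (-9 + p)*(103 + 4*0/(-1 + 2*0)) = (-9 + p)*(103 + 4*0/(-1 + 0)) = (-9 + p)*(103 + 4*0/(-1)) = (-9 + p)*(103 + 4*0*(-1)) = (-9 + p)*(103 + 0) = (-9 + p)*103 = -927 + 103*p)
24140 + n(-150) = 24140 + (-927 + 103*(-150)) = 24140 + (-927 - 15450) = 24140 - 16377 = 7763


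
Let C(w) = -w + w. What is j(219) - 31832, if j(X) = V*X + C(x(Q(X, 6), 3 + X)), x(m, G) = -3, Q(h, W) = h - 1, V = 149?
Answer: 799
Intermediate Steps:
Q(h, W) = -1 + h
C(w) = 0
j(X) = 149*X (j(X) = 149*X + 0 = 149*X)
j(219) - 31832 = 149*219 - 31832 = 32631 - 31832 = 799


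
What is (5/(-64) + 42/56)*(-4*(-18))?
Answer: 387/8 ≈ 48.375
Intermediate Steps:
(5/(-64) + 42/56)*(-4*(-18)) = (5*(-1/64) + 42*(1/56))*72 = (-5/64 + 3/4)*72 = (43/64)*72 = 387/8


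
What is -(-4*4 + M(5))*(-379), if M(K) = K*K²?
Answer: 41311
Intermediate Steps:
M(K) = K³
-(-4*4 + M(5))*(-379) = -(-4*4 + 5³)*(-379) = -(-16 + 125)*(-379) = -1*109*(-379) = -109*(-379) = 41311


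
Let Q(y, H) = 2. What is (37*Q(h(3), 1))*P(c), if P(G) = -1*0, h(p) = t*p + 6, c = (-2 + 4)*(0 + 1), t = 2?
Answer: 0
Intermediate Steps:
c = 2 (c = 2*1 = 2)
h(p) = 6 + 2*p (h(p) = 2*p + 6 = 6 + 2*p)
P(G) = 0
(37*Q(h(3), 1))*P(c) = (37*2)*0 = 74*0 = 0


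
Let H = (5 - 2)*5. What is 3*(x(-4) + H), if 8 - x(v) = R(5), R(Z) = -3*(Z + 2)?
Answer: 132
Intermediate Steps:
R(Z) = -6 - 3*Z (R(Z) = -3*(2 + Z) = -6 - 3*Z)
x(v) = 29 (x(v) = 8 - (-6 - 3*5) = 8 - (-6 - 15) = 8 - 1*(-21) = 8 + 21 = 29)
H = 15 (H = 3*5 = 15)
3*(x(-4) + H) = 3*(29 + 15) = 3*44 = 132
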